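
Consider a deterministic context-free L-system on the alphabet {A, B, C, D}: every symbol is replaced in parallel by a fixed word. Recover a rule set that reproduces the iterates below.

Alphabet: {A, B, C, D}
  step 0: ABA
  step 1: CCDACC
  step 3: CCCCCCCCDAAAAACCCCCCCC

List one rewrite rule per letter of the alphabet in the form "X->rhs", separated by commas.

  step 0 ⇒ step 1: ABA ⇒ CC·DA·CC
    A ↦ CC
    B ↦ DA
    C ↦ AA  (constrained at step 1)
    D ↦ B  (constrained at step 1)

A->CC, B->DA, C->AA, D->B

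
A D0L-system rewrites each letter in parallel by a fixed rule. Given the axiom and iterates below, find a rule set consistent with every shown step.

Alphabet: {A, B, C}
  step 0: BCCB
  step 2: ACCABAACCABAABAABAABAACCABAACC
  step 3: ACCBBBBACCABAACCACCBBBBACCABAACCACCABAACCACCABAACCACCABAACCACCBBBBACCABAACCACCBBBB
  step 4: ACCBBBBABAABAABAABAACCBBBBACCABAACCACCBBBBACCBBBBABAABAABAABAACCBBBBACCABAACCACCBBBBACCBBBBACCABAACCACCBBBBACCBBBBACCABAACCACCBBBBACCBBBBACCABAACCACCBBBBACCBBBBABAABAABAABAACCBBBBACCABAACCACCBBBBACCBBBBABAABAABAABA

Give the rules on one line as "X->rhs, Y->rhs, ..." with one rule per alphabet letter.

A->ACC, B->ABA, C->BB

  step 3 ⇒ step 4: ACCBBBBACCABAACCACCBBBBACCABAACCACCABAACCACCABAACCACCABAACCACCBBBBACCABAACCACCBBBB ⇒ ACC·BB·BB·ABA·ABA·ABA·ABA·ACC·BB·BB·ACC·ABA·ACC·ACC·BB·BB·ACC·BB·BB·ABA·ABA·ABA·ABA·ACC·BB·BB·ACC·ABA·ACC·ACC·BB·BB·ACC·BB·BB·ACC·ABA·ACC·ACC·BB·BB·ACC·BB·BB·ACC·ABA·ACC·ACC·BB·BB·ACC·BB·BB·ACC·ABA·ACC·ACC·BB·BB·ACC·BB·BB·ABA·ABA·ABA·ABA·ACC·BB·BB·ACC·ABA·ACC·ACC·BB·BB·ACC·BB·BB·ABA·ABA·ABA·ABA
    A ↦ ACC
    B ↦ ABA
    C ↦ BB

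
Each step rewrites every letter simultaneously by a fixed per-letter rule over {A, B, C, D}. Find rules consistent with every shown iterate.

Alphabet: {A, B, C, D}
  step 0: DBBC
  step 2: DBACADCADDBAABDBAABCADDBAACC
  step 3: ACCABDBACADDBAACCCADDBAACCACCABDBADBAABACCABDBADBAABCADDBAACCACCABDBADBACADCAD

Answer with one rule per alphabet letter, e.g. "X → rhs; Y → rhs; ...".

  step 2 ⇒ step 3: DBACADCADDBAABDBAABCADDBAACC ⇒ ACC·AB·DBA·CAD·DBA·ACC·CAD·DBA·ACC·ACC·AB·DBA·DBA·AB·ACC·AB·DBA·DBA·AB·CAD·DBA·ACC·ACC·AB·DBA·DBA·CAD·CAD
    A ↦ DBA
    B ↦ AB
    C ↦ CAD
    D ↦ ACC

A->DBA, B->AB, C->CAD, D->ACC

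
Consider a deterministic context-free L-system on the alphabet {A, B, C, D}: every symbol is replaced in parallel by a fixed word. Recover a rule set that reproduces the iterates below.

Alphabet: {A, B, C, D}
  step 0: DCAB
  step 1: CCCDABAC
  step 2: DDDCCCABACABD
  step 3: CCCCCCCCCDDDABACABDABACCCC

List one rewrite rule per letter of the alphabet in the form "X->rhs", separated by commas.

A->AB, B->AC, C->D, D->CCC

  step 2 ⇒ step 3: DDDCCCABACABD ⇒ CCC·CCC·CCC·D·D·D·AB·AC·AB·D·AB·AC·CCC
    A ↦ AB
    B ↦ AC
    C ↦ D
    D ↦ CCC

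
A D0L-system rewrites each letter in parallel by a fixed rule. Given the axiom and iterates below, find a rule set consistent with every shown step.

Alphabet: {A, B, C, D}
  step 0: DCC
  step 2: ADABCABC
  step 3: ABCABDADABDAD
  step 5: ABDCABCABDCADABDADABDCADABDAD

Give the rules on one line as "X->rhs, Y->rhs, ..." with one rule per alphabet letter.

A->AB, B->D, C->AD, D->C

  step 2 ⇒ step 3: ADABCABC ⇒ AB·C·AB·D·AD·AB·D·AD
    A ↦ AB
    B ↦ D
    C ↦ AD
    D ↦ C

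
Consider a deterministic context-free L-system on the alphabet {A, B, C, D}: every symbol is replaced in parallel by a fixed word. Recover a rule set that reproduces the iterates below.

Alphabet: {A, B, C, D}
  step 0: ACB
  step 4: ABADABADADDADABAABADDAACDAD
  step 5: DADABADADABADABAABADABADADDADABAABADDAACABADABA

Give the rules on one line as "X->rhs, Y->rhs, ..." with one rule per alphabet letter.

A->D, B->A, C->AAC, D->ABA

  step 4 ⇒ step 5: ABADABADADDADABAABADDAACDAD ⇒ D·A·D·ABA·D·A·D·ABA·D·ABA·ABA·D·ABA·D·A·D·D·A·D·ABA·ABA·D·D·AAC·ABA·D·ABA
    A ↦ D
    B ↦ A
    C ↦ AAC
    D ↦ ABA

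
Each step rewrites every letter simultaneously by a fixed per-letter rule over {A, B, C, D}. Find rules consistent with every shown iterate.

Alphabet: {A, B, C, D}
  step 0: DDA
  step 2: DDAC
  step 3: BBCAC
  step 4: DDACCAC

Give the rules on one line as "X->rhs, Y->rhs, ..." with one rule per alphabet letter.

  step 3 ⇒ step 4: BBCAC ⇒ D·D·AC·C·AC
    A ↦ C
    B ↦ D
    C ↦ AC
  step 2 ⇒ step 3: DDAC ⇒ B·B·C·AC
    D ↦ B

A->C, B->D, C->AC, D->B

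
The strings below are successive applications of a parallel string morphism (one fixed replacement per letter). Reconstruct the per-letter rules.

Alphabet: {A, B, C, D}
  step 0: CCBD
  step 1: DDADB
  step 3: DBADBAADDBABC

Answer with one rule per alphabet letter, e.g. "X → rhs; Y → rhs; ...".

  step 0 ⇒ step 1: CCBD ⇒ D·D·A·DB
    B ↦ A
    C ↦ D
    D ↦ DB
    A ↦ BC  (constrained at step 1)

A->BC, B->A, C->D, D->DB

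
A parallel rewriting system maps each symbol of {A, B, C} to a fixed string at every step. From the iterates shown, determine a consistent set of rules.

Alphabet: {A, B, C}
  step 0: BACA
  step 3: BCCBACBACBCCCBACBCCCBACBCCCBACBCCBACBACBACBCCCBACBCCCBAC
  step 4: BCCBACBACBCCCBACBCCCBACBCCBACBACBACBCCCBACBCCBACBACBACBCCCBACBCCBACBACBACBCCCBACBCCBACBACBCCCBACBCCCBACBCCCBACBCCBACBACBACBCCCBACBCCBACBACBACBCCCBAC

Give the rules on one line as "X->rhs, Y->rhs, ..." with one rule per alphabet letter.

  step 3 ⇒ step 4: BCCBACBACBCCCBACBCCCBACBCCCBACBCCBACBACBACBCCCBACBCCCBAC ⇒ BCC·BAC·BAC·BCC·C·BAC·BCC·C·BAC·BCC·BAC·BAC·BAC·BCC·C·BAC·BCC·BAC·BAC·BAC·BCC·C·BAC·BCC·BAC·BAC·BAC·BCC·C·BAC·BCC·BAC·BAC·BCC·C·BAC·BCC·C·BAC·BCC·C·BAC·BCC·BAC·BAC·BAC·BCC·C·BAC·BCC·BAC·BAC·BAC·BCC·C·BAC
    A ↦ C
    B ↦ BCC
    C ↦ BAC

A->C, B->BCC, C->BAC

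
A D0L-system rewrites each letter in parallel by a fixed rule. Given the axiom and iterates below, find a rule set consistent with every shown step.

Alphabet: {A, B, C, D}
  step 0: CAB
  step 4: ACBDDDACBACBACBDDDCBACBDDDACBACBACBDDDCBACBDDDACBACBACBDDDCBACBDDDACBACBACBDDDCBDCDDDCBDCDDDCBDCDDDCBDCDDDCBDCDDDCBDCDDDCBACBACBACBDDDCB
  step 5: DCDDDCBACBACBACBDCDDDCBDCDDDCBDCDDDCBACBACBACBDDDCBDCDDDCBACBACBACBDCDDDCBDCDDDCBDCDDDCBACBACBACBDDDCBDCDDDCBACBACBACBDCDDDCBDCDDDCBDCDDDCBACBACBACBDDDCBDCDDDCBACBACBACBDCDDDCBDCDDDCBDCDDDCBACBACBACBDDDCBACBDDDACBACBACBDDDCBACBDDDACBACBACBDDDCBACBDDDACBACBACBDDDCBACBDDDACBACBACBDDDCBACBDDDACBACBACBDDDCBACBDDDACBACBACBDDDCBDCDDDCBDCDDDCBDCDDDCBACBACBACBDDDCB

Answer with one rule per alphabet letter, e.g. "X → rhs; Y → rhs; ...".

  step 4 ⇒ step 5: ACBDDDACBACBACBDDDCBACBDDDACBACBACBDDDCBACBDDDACBACBACBDDDCBACBDDDACBACBACBDDDCBDCDDDCBDCDDDCBDCDDDCBDCDDDCBDCDDDCBDCDDDCBACBACBACBDDDCB ⇒ DC·DDD·CB·ACB·ACB·ACB·DC·DDD·CB·DC·DDD·CB·DC·DDD·CB·ACB·ACB·ACB·DDD·CB·DC·DDD·CB·ACB·ACB·ACB·DC·DDD·CB·DC·DDD·CB·DC·DDD·CB·ACB·ACB·ACB·DDD·CB·DC·DDD·CB·ACB·ACB·ACB·DC·DDD·CB·DC·DDD·CB·DC·DDD·CB·ACB·ACB·ACB·DDD·CB·DC·DDD·CB·ACB·ACB·ACB·DC·DDD·CB·DC·DDD·CB·DC·DDD·CB·ACB·ACB·ACB·DDD·CB·ACB·DDD·ACB·ACB·ACB·DDD·CB·ACB·DDD·ACB·ACB·ACB·DDD·CB·ACB·DDD·ACB·ACB·ACB·DDD·CB·ACB·DDD·ACB·ACB·ACB·DDD·CB·ACB·DDD·ACB·ACB·ACB·DDD·CB·ACB·DDD·ACB·ACB·ACB·DDD·CB·DC·DDD·CB·DC·DDD·CB·DC·DDD·CB·ACB·ACB·ACB·DDD·CB
    A ↦ DC
    B ↦ CB
    C ↦ DDD
    D ↦ ACB

A->DC, B->CB, C->DDD, D->ACB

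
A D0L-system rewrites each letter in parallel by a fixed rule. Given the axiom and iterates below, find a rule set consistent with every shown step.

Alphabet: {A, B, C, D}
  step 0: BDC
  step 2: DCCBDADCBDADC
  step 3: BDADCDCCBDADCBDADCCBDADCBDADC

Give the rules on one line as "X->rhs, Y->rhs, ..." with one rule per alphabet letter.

A->DC, B->C, C->DC, D->BDA

  step 2 ⇒ step 3: DCCBDADCBDADC ⇒ BDA·DC·DC·C·BDA·DC·BDA·DC·C·BDA·DC·BDA·DC
    A ↦ DC
    B ↦ C
    C ↦ DC
    D ↦ BDA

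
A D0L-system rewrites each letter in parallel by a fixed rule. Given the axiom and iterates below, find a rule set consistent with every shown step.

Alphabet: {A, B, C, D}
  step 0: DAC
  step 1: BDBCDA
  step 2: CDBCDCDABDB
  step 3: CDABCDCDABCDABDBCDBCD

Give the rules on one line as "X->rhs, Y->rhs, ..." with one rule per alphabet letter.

  step 2 ⇒ step 3: CDBCDCDABDB ⇒ CDA·B·CD·CDA·B·CDA·B·DB·CD·B·CD
    A ↦ DB
    B ↦ CD
    C ↦ CDA
    D ↦ B

A->DB, B->CD, C->CDA, D->B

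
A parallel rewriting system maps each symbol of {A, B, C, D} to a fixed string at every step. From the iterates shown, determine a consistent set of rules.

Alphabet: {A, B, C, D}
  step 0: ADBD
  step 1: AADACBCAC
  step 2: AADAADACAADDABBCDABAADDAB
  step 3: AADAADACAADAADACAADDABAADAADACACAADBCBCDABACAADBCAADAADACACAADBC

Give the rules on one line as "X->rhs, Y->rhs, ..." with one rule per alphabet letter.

A->AAD, B->BC, C->DAB, D->AC

  step 2 ⇒ step 3: AADAADACAADDABBCDABAADDAB ⇒ AAD·AAD·AC·AAD·AAD·AC·AAD·DAB·AAD·AAD·AC·AC·AAD·BC·BC·DAB·AC·AAD·BC·AAD·AAD·AC·AC·AAD·BC
    A ↦ AAD
    B ↦ BC
    C ↦ DAB
    D ↦ AC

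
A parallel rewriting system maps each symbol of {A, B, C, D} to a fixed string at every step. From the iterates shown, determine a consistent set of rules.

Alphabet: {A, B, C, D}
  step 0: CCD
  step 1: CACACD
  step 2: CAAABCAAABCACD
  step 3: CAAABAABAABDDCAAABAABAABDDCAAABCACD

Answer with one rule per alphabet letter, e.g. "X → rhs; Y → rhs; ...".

  step 2 ⇒ step 3: CAAABCAAABCACD ⇒ CA·AAB·AAB·AAB·DD·CA·AAB·AAB·AAB·DD·CA·AAB·CA·CD
    A ↦ AAB
    B ↦ DD
    C ↦ CA
    D ↦ CD

A->AAB, B->DD, C->CA, D->CD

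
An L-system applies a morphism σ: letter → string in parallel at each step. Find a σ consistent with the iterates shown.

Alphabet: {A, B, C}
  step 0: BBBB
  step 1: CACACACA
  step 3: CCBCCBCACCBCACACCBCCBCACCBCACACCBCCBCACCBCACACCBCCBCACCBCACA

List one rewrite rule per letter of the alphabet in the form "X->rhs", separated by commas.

A->CBB, B->CA, C->CCB

  step 0 ⇒ step 1: BBBB ⇒ CA·CA·CA·CA
    B ↦ CA
    A ↦ CBB  (constrained at step 1)
    C ↦ CCB  (constrained at step 1)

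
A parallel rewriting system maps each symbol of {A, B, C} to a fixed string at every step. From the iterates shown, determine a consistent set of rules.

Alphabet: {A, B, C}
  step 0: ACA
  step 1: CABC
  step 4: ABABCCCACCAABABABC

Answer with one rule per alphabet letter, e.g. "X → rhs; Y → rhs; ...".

A->C, B->CA, C->AB

  step 0 ⇒ step 1: ACA ⇒ C·AB·C
    A ↦ C
    C ↦ AB
    B ↦ CA  (constrained at step 1)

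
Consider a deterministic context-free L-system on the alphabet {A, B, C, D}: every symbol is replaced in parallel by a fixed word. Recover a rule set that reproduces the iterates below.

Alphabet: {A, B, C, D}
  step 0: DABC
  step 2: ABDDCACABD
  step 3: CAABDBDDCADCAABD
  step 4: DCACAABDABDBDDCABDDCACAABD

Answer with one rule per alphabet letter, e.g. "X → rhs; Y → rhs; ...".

  step 3 ⇒ step 4: CAABDBDDCADCAABD ⇒ D·CA·CA·A·BD·A·BD·BD·D·CA·BD·D·CA·CA·A·BD
    A ↦ CA
    B ↦ A
    C ↦ D
    D ↦ BD

A->CA, B->A, C->D, D->BD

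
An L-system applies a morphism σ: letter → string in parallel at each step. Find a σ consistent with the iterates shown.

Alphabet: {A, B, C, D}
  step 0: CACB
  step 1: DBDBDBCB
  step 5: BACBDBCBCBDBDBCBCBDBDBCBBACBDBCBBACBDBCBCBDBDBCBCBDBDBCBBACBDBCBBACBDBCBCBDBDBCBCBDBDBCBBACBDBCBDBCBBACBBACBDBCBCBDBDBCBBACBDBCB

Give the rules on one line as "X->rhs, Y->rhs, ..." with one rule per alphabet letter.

A->DB, B->CB, C->DB, D->BA

  step 0 ⇒ step 1: CACB ⇒ DB·DB·DB·CB
    A ↦ DB
    B ↦ CB
    C ↦ DB
    D ↦ BA  (constrained at step 1)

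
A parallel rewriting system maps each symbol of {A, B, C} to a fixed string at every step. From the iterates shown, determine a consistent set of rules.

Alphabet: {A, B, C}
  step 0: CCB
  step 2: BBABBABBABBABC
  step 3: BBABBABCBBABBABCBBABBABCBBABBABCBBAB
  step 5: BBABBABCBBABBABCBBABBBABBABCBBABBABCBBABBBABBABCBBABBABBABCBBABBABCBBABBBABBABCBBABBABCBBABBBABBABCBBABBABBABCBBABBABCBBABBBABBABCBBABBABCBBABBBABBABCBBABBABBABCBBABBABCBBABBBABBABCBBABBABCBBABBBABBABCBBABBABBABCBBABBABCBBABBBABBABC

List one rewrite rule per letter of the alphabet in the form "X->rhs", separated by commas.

  step 2 ⇒ step 3: BBABBABBABBABC ⇒ BBA·BBA·BC·BBA·BBA·BC·BBA·BBA·BC·BBA·BBA·BC·BBA·B
    A ↦ BC
    B ↦ BBA
    C ↦ B

A->BC, B->BBA, C->B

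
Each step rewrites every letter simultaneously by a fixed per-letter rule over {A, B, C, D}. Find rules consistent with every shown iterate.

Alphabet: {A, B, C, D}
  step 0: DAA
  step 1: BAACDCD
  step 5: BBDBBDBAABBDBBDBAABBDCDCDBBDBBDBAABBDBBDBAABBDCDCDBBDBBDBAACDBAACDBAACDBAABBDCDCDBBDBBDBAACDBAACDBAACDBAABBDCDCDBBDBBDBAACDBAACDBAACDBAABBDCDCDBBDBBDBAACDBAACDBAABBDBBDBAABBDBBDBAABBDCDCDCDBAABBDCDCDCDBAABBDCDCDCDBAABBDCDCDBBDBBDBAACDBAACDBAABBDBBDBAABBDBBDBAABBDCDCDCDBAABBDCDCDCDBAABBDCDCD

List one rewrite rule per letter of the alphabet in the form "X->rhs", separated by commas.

  step 0 ⇒ step 1: DAA ⇒ BAA·CD·CD
    A ↦ CD
    D ↦ BAA
    B ↦ BBD  (constrained at step 1)
    C ↦ CD  (constrained at step 1)

A->CD, B->BBD, C->CD, D->BAA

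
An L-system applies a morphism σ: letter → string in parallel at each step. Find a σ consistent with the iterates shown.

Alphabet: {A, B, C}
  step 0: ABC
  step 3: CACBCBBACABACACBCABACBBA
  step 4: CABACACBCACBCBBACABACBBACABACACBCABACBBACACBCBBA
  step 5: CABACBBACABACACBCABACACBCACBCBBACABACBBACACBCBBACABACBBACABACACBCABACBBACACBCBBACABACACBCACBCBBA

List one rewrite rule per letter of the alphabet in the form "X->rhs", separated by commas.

A->BA, B->CB, C->CA

  step 4 ⇒ step 5: CABACACBCACBCBBACABACBBACABACACBCABACBBACACBCBBA ⇒ CA·BA·CB·BA·CA·BA·CA·CB·CA·BA·CA·CB·CA·CB·CB·BA·CA·BA·CB·BA·CA·CB·CB·BA·CA·BA·CB·BA·CA·BA·CA·CB·CA·BA·CB·BA·CA·CB·CB·BA·CA·BA·CA·CB·CA·CB·CB·BA
    A ↦ BA
    B ↦ CB
    C ↦ CA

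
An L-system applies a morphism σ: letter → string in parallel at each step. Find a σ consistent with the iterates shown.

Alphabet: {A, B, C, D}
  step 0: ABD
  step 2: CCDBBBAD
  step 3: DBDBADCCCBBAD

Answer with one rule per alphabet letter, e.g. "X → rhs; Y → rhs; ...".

A->BB, B->C, C->DB, D->AD

  step 2 ⇒ step 3: CCDBBBAD ⇒ DB·DB·AD·C·C·C·BB·AD
    A ↦ BB
    B ↦ C
    C ↦ DB
    D ↦ AD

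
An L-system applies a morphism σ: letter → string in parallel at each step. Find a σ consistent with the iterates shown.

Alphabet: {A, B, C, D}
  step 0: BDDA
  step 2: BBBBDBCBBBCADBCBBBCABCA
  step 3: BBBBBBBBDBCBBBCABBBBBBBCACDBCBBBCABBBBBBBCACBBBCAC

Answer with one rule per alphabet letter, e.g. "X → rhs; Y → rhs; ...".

  step 2 ⇒ step 3: BBBBDBCBBBCADBCBBBCABCA ⇒ BB·BB·BB·BB·DBC·BB·BCA·BB·BB·BB·BCA·C·DBC·BB·BCA·BB·BB·BB·BCA·C·BB·BCA·C
    A ↦ C
    B ↦ BB
    C ↦ BCA
    D ↦ DBC

A->C, B->BB, C->BCA, D->DBC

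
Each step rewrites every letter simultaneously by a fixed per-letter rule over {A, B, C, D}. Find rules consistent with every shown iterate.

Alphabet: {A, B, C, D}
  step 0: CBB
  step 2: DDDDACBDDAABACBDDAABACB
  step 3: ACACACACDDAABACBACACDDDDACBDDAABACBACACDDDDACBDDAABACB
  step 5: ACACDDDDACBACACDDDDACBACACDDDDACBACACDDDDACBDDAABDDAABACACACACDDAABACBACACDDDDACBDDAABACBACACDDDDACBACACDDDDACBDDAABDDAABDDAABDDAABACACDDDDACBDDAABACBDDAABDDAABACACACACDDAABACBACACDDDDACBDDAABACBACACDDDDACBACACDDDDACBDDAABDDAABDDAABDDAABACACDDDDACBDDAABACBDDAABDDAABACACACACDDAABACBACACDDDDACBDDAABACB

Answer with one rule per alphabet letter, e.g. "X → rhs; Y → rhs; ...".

A->DD, B->ACB, C->AAB, D->AC

  step 2 ⇒ step 3: DDDDACBDDAABACBDDAABACB ⇒ AC·AC·AC·AC·DD·AAB·ACB·AC·AC·DD·DD·ACB·DD·AAB·ACB·AC·AC·DD·DD·ACB·DD·AAB·ACB
    A ↦ DD
    B ↦ ACB
    C ↦ AAB
    D ↦ AC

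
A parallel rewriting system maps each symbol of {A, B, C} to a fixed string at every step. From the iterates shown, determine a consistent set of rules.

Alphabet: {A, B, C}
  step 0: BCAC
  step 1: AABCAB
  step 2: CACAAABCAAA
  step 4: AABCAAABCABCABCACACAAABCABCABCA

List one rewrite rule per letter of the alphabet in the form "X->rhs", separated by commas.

  step 1 ⇒ step 2: AABCAB ⇒ CA·CA·AA·B·CA·AA
    A ↦ CA
    B ↦ AA
    C ↦ B

A->CA, B->AA, C->B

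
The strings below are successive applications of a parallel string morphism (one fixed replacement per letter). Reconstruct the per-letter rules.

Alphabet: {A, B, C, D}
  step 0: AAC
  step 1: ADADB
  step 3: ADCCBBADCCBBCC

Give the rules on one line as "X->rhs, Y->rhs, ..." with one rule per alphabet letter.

A->AD, B->D, C->B, D->CC

  step 0 ⇒ step 1: AAC ⇒ AD·AD·B
    A ↦ AD
    C ↦ B
    B ↦ D  (constrained at step 1)
    D ↦ CC  (constrained at step 1)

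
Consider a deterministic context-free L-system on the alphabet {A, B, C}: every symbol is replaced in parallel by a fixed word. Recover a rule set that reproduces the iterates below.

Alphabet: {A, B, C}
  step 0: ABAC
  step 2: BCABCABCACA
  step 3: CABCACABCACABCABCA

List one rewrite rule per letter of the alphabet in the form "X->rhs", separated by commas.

A->CA, B->CA, C->B

  step 2 ⇒ step 3: BCABCABCACA ⇒ CA·B·CA·CA·B·CA·CA·B·CA·B·CA
    A ↦ CA
    B ↦ CA
    C ↦ B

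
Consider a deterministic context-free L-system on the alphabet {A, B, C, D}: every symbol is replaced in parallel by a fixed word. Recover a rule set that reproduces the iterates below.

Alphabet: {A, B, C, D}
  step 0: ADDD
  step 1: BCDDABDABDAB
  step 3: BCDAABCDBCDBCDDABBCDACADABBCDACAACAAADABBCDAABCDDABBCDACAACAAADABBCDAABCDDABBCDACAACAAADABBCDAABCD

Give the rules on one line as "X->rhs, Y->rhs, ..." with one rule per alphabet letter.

  step 0 ⇒ step 1: ADDD ⇒ BCD·DAB·DAB·DAB
    A ↦ BCD
    D ↦ DAB
    B ↦ ACA  (constrained at step 1)
    C ↦ AA  (constrained at step 1)

A->BCD, B->ACA, C->AA, D->DAB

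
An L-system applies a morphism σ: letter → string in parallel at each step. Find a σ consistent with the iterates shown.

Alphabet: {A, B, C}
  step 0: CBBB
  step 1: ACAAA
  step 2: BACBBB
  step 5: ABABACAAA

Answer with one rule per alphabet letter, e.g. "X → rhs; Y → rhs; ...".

A->B, B->A, C->AC

  step 1 ⇒ step 2: ACAAA ⇒ B·AC·B·B·B
    A ↦ B
    C ↦ AC
  step 0 ⇒ step 1: CBBB ⇒ AC·A·A·A
    B ↦ A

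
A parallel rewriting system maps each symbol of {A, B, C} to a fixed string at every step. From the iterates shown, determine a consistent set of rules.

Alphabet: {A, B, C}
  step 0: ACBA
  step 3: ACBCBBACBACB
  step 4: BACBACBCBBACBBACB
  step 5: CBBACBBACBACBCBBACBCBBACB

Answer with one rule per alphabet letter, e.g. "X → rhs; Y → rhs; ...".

  step 4 ⇒ step 5: BACBACBCBBACBBACB ⇒ CB·B·A·CB·B·A·CB·A·CB·CB·B·A·CB·CB·B·A·CB
    A ↦ B
    B ↦ CB
    C ↦ A

A->B, B->CB, C->A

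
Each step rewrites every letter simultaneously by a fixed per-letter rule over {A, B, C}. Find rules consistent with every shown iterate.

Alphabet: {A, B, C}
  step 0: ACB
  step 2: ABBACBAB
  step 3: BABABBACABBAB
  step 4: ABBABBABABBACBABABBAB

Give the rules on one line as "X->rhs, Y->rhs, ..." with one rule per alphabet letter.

  step 3 ⇒ step 4: BABABBACABBAB ⇒ AB·B·AB·B·AB·AB·B·AC·B·AB·AB·B·AB
    A ↦ B
    B ↦ AB
    C ↦ AC

A->B, B->AB, C->AC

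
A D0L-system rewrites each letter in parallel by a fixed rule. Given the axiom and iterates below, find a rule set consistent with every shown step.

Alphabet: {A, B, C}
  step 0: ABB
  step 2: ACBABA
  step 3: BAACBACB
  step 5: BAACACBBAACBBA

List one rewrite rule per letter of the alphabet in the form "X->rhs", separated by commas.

  step 2 ⇒ step 3: ACBABA ⇒ B·A·AC·B·AC·B
    A ↦ B
    B ↦ AC
    C ↦ A

A->B, B->AC, C->A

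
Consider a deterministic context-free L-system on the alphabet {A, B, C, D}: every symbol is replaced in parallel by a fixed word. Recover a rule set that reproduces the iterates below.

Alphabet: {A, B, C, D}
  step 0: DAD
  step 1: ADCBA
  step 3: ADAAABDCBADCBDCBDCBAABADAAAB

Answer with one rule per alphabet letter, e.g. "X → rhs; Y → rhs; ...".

  step 0 ⇒ step 1: DAD ⇒ A·DCB·A
    A ↦ DCB
    D ↦ A
    B ↦ AAB  (constrained at step 1)
    C ↦ DA  (constrained at step 1)

A->DCB, B->AAB, C->DA, D->A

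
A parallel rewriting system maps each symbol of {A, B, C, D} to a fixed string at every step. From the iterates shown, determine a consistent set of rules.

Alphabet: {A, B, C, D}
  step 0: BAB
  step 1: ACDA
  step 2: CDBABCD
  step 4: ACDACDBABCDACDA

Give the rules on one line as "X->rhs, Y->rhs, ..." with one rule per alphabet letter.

A->CD, B->A, C->B, D->AB

  step 1 ⇒ step 2: ACDA ⇒ CD·B·AB·CD
    A ↦ CD
    C ↦ B
    D ↦ AB
  step 0 ⇒ step 1: BAB ⇒ A·CD·A
    B ↦ A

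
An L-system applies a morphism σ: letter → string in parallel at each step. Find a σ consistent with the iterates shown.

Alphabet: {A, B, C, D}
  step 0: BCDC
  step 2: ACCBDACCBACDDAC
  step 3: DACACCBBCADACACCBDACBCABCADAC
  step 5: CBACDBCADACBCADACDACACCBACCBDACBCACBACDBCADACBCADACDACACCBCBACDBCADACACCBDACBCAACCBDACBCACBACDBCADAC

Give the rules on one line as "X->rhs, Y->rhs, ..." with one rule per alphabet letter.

A->D, B->CB, C->AC, D->BCA

  step 2 ⇒ step 3: ACCBDACCBACDDAC ⇒ D·AC·AC·CB·BCA·D·AC·AC·CB·D·AC·BCA·BCA·D·AC
    A ↦ D
    B ↦ CB
    C ↦ AC
    D ↦ BCA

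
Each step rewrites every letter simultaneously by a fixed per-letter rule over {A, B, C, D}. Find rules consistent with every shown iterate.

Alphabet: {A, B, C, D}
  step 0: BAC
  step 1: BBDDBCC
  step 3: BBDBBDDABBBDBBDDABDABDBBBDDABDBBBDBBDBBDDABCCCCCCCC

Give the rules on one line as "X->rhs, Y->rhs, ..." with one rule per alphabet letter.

A->DB, B->BBD, C->CC, D->DAB

  step 0 ⇒ step 1: BAC ⇒ BBD·DB·CC
    A ↦ DB
    B ↦ BBD
    C ↦ CC
    D ↦ DAB  (constrained at step 1)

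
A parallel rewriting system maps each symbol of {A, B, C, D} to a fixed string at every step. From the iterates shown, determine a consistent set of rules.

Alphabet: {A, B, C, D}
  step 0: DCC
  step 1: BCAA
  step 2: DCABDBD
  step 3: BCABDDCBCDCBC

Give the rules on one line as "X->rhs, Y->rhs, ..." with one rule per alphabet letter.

  step 2 ⇒ step 3: DCABDBD ⇒ BC·A·BD·DC·BC·DC·BC
    A ↦ BD
    B ↦ DC
    C ↦ A
    D ↦ BC

A->BD, B->DC, C->A, D->BC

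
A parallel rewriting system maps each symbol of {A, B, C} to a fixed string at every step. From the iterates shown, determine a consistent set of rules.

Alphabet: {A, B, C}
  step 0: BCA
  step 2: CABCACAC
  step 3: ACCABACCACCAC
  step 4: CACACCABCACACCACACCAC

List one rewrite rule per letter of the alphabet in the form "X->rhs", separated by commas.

A->C, B->AB, C->AC

  step 3 ⇒ step 4: ACCABACCACCAC ⇒ C·AC·AC·C·AB·C·AC·AC·C·AC·AC·C·AC
    A ↦ C
    B ↦ AB
    C ↦ AC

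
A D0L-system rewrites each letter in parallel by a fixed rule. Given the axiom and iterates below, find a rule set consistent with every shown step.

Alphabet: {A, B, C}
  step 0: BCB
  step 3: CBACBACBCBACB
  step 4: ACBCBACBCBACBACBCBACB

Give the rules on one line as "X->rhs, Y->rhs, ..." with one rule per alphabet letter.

A->CB, B->CB, C->A

  step 3 ⇒ step 4: CBACBACBCBACB ⇒ A·CB·CB·A·CB·CB·A·CB·A·CB·CB·A·CB
    A ↦ CB
    B ↦ CB
    C ↦ A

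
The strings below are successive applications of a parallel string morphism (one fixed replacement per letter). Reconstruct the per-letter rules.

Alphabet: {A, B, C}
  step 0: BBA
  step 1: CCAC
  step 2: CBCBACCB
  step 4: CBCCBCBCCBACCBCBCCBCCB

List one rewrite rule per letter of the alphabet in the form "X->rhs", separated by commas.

A->AC, B->C, C->CB

  step 1 ⇒ step 2: CCAC ⇒ CB·CB·AC·CB
    A ↦ AC
    C ↦ CB
  step 0 ⇒ step 1: BBA ⇒ C·C·AC
    B ↦ C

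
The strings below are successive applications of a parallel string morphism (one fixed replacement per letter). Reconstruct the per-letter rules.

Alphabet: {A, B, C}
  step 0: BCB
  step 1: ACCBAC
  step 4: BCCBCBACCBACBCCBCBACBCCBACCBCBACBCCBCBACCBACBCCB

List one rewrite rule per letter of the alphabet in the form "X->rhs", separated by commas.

  step 0 ⇒ step 1: BCB ⇒ AC·CB·AC
    B ↦ AC
    C ↦ CB
    A ↦ BC  (constrained at step 1)

A->BC, B->AC, C->CB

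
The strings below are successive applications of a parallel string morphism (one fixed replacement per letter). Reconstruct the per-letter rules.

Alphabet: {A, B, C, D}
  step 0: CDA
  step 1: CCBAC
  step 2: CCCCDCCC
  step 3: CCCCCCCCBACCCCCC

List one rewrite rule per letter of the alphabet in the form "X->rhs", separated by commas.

  step 2 ⇒ step 3: CCCCDCCC ⇒ CC·CC·CC·CC·BA·CC·CC·CC
    C ↦ CC
    D ↦ BA
  step 0 ⇒ step 1: CDA ⇒ CC·BA·C
    A ↦ C
  step 1 ⇒ step 2: CCBAC ⇒ CC·CC·D·C·CC
    B ↦ D

A->C, B->D, C->CC, D->BA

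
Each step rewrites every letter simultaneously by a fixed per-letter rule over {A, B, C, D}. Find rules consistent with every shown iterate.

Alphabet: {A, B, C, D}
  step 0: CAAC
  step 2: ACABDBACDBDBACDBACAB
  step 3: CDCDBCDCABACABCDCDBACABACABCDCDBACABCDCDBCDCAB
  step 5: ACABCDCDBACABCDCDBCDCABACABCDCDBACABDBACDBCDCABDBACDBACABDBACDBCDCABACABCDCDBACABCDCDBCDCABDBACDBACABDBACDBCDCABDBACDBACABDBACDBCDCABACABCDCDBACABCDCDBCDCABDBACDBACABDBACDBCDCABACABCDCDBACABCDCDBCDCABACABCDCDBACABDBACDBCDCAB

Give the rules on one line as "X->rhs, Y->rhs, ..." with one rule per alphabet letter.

A->CDC, B->AB, C->DB, D->AC

  step 2 ⇒ step 3: ACABDBACDBDBACDBACAB ⇒ CDC·DB·CDC·AB·AC·AB·CDC·DB·AC·AB·AC·AB·CDC·DB·AC·AB·CDC·DB·CDC·AB
    A ↦ CDC
    B ↦ AB
    C ↦ DB
    D ↦ AC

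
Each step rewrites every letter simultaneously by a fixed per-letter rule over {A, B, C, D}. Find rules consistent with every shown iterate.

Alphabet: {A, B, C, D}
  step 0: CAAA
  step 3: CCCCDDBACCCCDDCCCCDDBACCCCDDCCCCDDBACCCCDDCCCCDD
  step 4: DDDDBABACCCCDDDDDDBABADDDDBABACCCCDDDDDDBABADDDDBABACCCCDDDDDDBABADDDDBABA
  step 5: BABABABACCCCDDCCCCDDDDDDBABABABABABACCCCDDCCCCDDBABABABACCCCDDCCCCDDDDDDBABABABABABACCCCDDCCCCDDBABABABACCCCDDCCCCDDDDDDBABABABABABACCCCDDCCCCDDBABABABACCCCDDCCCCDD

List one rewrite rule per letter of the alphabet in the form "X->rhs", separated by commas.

  step 4 ⇒ step 5: DDDDBABACCCCDDDDDDBABADDDDBABACCCCDDDDDDBABADDDDBABACCCCDDDDDDBABADDDDBABA ⇒ BA·BA·BA·BA·CCC·CDD·CCC·CDD·D·D·D·D·BA·BA·BA·BA·BA·BA·CCC·CDD·CCC·CDD·BA·BA·BA·BA·CCC·CDD·CCC·CDD·D·D·D·D·BA·BA·BA·BA·BA·BA·CCC·CDD·CCC·CDD·BA·BA·BA·BA·CCC·CDD·CCC·CDD·D·D·D·D·BA·BA·BA·BA·BA·BA·CCC·CDD·CCC·CDD·BA·BA·BA·BA·CCC·CDD·CCC·CDD
    A ↦ CDD
    B ↦ CCC
    C ↦ D
    D ↦ BA

A->CDD, B->CCC, C->D, D->BA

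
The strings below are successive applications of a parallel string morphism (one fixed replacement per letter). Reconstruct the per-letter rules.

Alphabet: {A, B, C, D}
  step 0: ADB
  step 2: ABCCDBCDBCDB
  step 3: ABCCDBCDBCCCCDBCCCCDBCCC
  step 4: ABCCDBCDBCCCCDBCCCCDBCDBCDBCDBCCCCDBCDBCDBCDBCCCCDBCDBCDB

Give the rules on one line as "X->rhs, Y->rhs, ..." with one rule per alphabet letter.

A->AB, B->C, C->CDB, D->CC

  step 3 ⇒ step 4: ABCCDBCDBCCCCDBCCCCDBCCC ⇒ AB·C·CDB·CDB·CC·C·CDB·CC·C·CDB·CDB·CDB·CDB·CC·C·CDB·CDB·CDB·CDB·CC·C·CDB·CDB·CDB
    A ↦ AB
    B ↦ C
    C ↦ CDB
    D ↦ CC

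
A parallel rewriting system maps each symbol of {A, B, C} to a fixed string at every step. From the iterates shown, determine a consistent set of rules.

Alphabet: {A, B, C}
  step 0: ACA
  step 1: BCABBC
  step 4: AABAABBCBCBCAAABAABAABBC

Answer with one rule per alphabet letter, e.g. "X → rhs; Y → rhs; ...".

  step 0 ⇒ step 1: ACA ⇒ BC·AB·BC
    A ↦ BC
    C ↦ AB
    B ↦ A  (constrained at step 1)

A->BC, B->A, C->AB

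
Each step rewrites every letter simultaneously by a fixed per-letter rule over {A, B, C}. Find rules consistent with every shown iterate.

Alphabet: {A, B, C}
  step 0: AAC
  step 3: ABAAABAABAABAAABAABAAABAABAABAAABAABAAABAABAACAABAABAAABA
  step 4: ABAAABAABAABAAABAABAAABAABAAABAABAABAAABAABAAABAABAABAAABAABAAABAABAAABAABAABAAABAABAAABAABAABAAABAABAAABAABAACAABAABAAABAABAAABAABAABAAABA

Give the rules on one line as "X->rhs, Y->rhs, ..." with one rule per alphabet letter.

  step 3 ⇒ step 4: ABAAABAABAABAAABAABAAABAABAABAAABAABAAABAABAACAABAABAAABA ⇒ ABA·A·ABA·ABA·ABA·A·ABA·ABA·A·ABA·ABA·A·ABA·ABA·ABA·A·ABA·ABA·A·ABA·ABA·ABA·A·ABA·ABA·A·ABA·ABA·A·ABA·ABA·ABA·A·ABA·ABA·A·ABA·ABA·ABA·A·ABA·ABA·A·ABA·ABA·ACA·ABA·ABA·A·ABA·ABA·A·ABA·ABA·ABA·A·ABA
    A ↦ ABA
    B ↦ A
    C ↦ ACA

A->ABA, B->A, C->ACA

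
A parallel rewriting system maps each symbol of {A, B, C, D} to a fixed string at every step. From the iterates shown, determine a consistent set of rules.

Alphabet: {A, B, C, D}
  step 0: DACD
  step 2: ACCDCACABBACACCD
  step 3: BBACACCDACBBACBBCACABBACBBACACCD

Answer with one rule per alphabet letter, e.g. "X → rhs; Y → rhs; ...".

  step 2 ⇒ step 3: ACCDCACABBACACCD ⇒ BB·AC·AC·CD·AC·BB·AC·BB·CA·CA·BB·AC·BB·AC·AC·CD
    A ↦ BB
    B ↦ CA
    C ↦ AC
    D ↦ CD

A->BB, B->CA, C->AC, D->CD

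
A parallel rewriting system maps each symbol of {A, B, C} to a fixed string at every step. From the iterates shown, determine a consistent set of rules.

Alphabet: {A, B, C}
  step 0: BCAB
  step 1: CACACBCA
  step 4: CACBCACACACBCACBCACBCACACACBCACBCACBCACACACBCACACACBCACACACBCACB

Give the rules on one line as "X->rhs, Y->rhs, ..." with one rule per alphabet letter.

A->CB, B->CA, C->CA

  step 0 ⇒ step 1: BCAB ⇒ CA·CA·CB·CA
    A ↦ CB
    B ↦ CA
    C ↦ CA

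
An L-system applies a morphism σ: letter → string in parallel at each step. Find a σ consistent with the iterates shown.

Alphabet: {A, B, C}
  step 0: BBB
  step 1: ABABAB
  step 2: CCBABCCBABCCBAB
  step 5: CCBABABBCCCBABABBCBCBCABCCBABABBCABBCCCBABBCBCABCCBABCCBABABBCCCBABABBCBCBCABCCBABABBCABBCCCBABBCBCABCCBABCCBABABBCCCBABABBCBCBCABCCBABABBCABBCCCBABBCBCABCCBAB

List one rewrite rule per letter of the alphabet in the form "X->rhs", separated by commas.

  step 1 ⇒ step 2: ABABAB ⇒ CCB·AB·CCB·AB·CCB·AB
    A ↦ CCB
    B ↦ AB
    C ↦ BC  (constrained at step 2)

A->CCB, B->AB, C->BC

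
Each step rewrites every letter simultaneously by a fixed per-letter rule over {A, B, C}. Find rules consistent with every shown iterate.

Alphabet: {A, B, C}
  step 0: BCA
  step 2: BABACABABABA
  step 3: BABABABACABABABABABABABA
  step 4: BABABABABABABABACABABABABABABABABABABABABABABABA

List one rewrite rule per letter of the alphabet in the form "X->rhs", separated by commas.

A->BA, B->BA, C->CA

  step 3 ⇒ step 4: BABABABACABABABABABABABA ⇒ BA·BA·BA·BA·BA·BA·BA·BA·CA·BA·BA·BA·BA·BA·BA·BA·BA·BA·BA·BA·BA·BA·BA·BA
    A ↦ BA
    B ↦ BA
    C ↦ CA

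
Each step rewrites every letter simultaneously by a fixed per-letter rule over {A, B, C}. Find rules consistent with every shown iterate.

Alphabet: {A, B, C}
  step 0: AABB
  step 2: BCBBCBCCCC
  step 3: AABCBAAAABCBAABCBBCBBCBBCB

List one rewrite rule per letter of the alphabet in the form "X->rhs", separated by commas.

A->C, B->AA, C->BCB

  step 2 ⇒ step 3: BCBBCBCCCC ⇒ AA·BCB·AA·AA·BCB·AA·BCB·BCB·BCB·BCB
    B ↦ AA
    C ↦ BCB
    A ↦ C  (constrained at step 0)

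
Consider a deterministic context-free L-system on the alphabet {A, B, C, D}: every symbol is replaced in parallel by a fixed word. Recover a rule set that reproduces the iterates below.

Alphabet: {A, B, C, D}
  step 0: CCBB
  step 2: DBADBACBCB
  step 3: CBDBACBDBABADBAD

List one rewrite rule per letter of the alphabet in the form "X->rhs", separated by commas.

A->BA, B->D, C->BA, D->CB

  step 2 ⇒ step 3: DBADBACBCB ⇒ CB·D·BA·CB·D·BA·BA·D·BA·D
    A ↦ BA
    B ↦ D
    C ↦ BA
    D ↦ CB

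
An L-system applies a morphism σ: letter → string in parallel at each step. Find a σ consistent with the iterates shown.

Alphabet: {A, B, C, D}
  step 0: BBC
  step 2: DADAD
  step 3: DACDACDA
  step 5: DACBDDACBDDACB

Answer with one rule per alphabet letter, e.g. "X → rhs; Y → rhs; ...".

  step 2 ⇒ step 3: DADAD ⇒ DA·C·DA·C·DA
    A ↦ C
    D ↦ DA
    B ↦ D  (constrained at step 0)
    C ↦ B  (constrained at step 0)

A->C, B->D, C->B, D->DA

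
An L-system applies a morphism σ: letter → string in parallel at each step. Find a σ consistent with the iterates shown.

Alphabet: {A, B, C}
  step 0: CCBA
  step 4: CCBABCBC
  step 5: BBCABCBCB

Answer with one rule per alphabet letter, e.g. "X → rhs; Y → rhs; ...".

  step 4 ⇒ step 5: CCBABCBC ⇒ B·B·C·AB·C·B·C·B
    A ↦ AB
    B ↦ C
    C ↦ B

A->AB, B->C, C->B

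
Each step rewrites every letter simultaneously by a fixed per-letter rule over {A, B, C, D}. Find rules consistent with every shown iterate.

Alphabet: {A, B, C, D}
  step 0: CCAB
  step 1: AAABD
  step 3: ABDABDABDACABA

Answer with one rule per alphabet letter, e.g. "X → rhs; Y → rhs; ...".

A->AB, B->D, C->A, D->AC

  step 0 ⇒ step 1: CCAB ⇒ A·A·AB·D
    A ↦ AB
    B ↦ D
    C ↦ A
    D ↦ AC  (constrained at step 1)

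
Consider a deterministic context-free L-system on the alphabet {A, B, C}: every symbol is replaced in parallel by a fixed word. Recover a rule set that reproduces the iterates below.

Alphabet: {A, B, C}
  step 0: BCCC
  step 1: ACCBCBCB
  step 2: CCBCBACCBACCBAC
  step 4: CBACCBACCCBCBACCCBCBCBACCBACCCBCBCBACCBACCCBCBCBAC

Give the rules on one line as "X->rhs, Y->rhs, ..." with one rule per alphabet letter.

  step 1 ⇒ step 2: ACCBCBCB ⇒ C·CB·CB·AC·CB·AC·CB·AC
    A ↦ C
    B ↦ AC
    C ↦ CB

A->C, B->AC, C->CB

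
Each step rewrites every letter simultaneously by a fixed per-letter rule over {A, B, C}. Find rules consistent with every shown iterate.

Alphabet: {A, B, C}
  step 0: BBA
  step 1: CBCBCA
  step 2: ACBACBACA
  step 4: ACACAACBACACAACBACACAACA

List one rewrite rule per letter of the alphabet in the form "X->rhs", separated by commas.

  step 1 ⇒ step 2: CBCBCA ⇒ A·CB·A·CB·A·CA
    A ↦ CA
    B ↦ CB
    C ↦ A

A->CA, B->CB, C->A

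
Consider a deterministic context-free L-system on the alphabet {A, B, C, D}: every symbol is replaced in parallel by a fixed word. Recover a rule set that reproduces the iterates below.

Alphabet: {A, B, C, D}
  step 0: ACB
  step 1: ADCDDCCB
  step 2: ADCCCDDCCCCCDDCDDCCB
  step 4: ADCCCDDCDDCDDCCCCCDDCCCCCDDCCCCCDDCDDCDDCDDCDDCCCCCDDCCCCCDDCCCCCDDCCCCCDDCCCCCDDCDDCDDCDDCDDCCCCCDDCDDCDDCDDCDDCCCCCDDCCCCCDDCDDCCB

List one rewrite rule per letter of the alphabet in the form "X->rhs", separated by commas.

A->ADC, B->CB, C->DDC, D->CC

  step 1 ⇒ step 2: ADCDDCCB ⇒ ADC·CC·DDC·CC·CC·DDC·DDC·CB
    A ↦ ADC
    B ↦ CB
    C ↦ DDC
    D ↦ CC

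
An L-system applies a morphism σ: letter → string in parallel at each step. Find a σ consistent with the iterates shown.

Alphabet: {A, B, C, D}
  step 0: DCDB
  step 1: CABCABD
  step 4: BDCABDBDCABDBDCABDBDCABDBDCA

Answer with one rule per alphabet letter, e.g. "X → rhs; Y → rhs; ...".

  step 0 ⇒ step 1: DCDB ⇒ CA·B·CA·BD
    B ↦ BD
    C ↦ B
    D ↦ CA
    A ↦ D  (constrained at step 1)

A->D, B->BD, C->B, D->CA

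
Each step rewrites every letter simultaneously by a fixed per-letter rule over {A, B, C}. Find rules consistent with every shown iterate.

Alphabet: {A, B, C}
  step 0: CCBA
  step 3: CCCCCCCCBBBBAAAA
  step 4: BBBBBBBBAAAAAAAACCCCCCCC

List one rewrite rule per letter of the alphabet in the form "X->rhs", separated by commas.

  step 3 ⇒ step 4: CCCCCCCCBBBBAAAA ⇒ B·B·B·B·B·B·B·B·AA·AA·AA·AA·CC·CC·CC·CC
    A ↦ CC
    B ↦ AA
    C ↦ B

A->CC, B->AA, C->B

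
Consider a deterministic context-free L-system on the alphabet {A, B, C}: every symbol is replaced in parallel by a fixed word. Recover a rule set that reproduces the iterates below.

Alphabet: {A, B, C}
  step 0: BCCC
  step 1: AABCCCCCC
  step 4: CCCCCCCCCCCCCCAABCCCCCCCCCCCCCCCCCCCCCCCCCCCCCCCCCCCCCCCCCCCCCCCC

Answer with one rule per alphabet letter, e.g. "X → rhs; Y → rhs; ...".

  step 0 ⇒ step 1: BCCC ⇒ AAB·CC·CC·CC
    B ↦ AAB
    C ↦ CC
    A ↦ C  (constrained at step 1)

A->C, B->AAB, C->CC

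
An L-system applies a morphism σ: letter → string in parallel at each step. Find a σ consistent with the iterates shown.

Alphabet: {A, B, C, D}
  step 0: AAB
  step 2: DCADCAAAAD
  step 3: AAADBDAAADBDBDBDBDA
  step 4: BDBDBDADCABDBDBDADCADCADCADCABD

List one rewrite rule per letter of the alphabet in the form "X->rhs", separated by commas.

  step 3 ⇒ step 4: AAADBDAAADBDBDBDBDA ⇒ BD·BD·BD·A·DC·A·BD·BD·BD·A·DC·A·DC·A·DC·A·DC·A·BD
    A ↦ BD
    B ↦ DC
    D ↦ A
  step 2 ⇒ step 3: DCADCAAAAD ⇒ A·AAD·BD·A·AAD·BD·BD·BD·BD·A
    C ↦ AAD

A->BD, B->DC, C->AAD, D->A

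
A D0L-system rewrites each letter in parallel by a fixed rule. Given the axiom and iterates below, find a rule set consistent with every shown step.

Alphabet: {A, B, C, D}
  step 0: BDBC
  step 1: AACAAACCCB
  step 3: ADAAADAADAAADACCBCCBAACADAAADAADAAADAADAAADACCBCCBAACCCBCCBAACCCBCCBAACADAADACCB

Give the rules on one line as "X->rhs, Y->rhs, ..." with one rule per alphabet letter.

A->ADA, B->AAC, C->CCB, D->A

  step 0 ⇒ step 1: BDBC ⇒ AAC·A·AAC·CCB
    B ↦ AAC
    C ↦ CCB
    D ↦ A
    A ↦ ADA  (constrained at step 1)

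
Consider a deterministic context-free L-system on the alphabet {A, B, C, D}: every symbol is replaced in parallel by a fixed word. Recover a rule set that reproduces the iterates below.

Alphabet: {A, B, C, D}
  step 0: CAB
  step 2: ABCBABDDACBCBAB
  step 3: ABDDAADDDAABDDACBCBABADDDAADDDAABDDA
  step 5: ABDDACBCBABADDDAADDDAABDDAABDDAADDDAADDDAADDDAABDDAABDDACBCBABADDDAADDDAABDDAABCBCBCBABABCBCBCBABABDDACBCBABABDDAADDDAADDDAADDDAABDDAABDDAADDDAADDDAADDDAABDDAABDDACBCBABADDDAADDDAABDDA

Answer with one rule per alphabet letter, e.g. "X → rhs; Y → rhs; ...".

A->AB, B->DDA, C->AD, D->CB

  step 2 ⇒ step 3: ABCBABDDACBCBAB ⇒ AB·DDA·AD·DDA·AB·DDA·CB·CB·AB·AD·DDA·AD·DDA·AB·DDA
    A ↦ AB
    B ↦ DDA
    C ↦ AD
    D ↦ CB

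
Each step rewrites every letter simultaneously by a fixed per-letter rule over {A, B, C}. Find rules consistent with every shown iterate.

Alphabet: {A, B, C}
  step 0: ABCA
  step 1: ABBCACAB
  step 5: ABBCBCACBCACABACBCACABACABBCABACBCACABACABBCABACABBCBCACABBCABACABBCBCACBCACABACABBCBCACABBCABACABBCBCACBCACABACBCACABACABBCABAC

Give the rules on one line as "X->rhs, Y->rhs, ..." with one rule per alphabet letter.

A->AB, B->BC, C->AC

  step 0 ⇒ step 1: ABCA ⇒ AB·BC·AC·AB
    A ↦ AB
    B ↦ BC
    C ↦ AC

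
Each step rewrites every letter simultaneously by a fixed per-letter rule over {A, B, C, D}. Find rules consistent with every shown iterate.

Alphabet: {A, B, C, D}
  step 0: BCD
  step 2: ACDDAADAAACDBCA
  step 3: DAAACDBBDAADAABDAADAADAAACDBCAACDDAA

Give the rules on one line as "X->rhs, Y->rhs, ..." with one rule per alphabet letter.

  step 2 ⇒ step 3: ACDDAADAAACDBCA ⇒ DAA·ACD·B·B·DAA·DAA·B·DAA·DAA·DAA·ACD·B·CA·ACD·DAA
    A ↦ DAA
    B ↦ CA
    C ↦ ACD
    D ↦ B

A->DAA, B->CA, C->ACD, D->B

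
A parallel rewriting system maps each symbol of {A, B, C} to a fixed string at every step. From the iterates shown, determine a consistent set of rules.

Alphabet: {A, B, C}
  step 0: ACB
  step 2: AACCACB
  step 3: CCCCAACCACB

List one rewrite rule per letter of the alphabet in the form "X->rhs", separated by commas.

  step 2 ⇒ step 3: AACCACB ⇒ CC·CC·A·A·CC·A·CB
    A ↦ CC
    B ↦ CB
    C ↦ A

A->CC, B->CB, C->A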